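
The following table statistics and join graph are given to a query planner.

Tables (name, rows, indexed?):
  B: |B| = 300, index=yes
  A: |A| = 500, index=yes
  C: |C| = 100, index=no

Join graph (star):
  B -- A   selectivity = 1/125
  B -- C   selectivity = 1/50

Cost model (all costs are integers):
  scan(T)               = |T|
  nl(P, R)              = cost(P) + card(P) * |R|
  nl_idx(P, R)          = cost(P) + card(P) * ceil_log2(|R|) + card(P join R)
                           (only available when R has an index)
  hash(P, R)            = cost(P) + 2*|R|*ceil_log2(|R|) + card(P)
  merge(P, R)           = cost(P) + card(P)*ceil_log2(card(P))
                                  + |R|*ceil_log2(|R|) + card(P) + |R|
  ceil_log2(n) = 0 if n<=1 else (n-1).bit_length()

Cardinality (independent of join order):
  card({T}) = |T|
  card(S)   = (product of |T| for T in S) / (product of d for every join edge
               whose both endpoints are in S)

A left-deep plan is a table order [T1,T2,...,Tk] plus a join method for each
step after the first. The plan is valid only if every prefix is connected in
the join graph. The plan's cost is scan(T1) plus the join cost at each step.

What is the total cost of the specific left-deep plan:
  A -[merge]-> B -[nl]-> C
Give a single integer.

step 1: scan A: cost=500, card=500
step 2: join B via merge
    card(P join B) = 500*300/(125) = 1200
    cost = 500 + 500*9 + 300*9 + 500 + 300 = 8500
step 3: join C via nl
    card(P join C) = 1200*100/(50) = 2400
    cost = 8500 + 1200*100 = 128500

128500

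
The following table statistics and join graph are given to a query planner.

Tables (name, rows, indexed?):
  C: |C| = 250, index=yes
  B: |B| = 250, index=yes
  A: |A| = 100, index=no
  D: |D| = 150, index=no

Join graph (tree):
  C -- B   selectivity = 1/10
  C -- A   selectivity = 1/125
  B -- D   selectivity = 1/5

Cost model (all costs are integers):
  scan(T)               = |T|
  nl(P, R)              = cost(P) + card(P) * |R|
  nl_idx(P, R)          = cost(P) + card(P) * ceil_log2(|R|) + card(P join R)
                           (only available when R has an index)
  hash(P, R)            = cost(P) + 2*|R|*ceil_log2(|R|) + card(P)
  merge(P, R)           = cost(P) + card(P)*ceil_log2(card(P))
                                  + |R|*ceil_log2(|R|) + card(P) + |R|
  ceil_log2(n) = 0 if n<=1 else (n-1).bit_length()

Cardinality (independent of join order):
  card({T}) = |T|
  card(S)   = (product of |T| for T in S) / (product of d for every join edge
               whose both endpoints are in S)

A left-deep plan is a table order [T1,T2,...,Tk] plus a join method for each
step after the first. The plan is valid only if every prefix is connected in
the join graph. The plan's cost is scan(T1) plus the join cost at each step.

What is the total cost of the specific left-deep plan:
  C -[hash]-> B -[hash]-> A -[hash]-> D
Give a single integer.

step 1: scan C: cost=250, card=250
step 2: join B via hash
    card(P join B) = 250*250/(10) = 6250
    cost = 250 + 2*250*8 + 250 = 4500
step 3: join A via hash
    card(P join A) = 6250*100/(125) = 5000
    cost = 4500 + 2*100*7 + 6250 = 12150
step 4: join D via hash
    card(P join D) = 5000*150/(5) = 150000
    cost = 12150 + 2*150*8 + 5000 = 19550

19550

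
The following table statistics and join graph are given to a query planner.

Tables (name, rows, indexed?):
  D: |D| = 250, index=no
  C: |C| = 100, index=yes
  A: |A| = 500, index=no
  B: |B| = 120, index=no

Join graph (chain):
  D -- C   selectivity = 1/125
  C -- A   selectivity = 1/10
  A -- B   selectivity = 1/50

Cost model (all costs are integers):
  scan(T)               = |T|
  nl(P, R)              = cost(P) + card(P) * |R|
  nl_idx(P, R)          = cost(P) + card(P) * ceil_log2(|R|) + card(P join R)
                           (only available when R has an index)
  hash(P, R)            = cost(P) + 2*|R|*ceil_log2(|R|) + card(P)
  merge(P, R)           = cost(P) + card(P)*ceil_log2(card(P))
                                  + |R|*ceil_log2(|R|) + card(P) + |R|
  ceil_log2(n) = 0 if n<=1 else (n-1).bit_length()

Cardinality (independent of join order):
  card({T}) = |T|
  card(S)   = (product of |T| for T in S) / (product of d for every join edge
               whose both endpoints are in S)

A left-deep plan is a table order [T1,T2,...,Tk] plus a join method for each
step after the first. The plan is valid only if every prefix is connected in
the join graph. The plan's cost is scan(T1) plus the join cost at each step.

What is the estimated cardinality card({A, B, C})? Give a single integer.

Tables in S: A(500), B(120), C(100)
Edges inside S: C-A(d=10), A-B(d=50)
numerator = 500 * 120 * 100 = 6000000
denominator = 10 * 50 = 500
card(S) = 6000000 / 500 = 12000

12000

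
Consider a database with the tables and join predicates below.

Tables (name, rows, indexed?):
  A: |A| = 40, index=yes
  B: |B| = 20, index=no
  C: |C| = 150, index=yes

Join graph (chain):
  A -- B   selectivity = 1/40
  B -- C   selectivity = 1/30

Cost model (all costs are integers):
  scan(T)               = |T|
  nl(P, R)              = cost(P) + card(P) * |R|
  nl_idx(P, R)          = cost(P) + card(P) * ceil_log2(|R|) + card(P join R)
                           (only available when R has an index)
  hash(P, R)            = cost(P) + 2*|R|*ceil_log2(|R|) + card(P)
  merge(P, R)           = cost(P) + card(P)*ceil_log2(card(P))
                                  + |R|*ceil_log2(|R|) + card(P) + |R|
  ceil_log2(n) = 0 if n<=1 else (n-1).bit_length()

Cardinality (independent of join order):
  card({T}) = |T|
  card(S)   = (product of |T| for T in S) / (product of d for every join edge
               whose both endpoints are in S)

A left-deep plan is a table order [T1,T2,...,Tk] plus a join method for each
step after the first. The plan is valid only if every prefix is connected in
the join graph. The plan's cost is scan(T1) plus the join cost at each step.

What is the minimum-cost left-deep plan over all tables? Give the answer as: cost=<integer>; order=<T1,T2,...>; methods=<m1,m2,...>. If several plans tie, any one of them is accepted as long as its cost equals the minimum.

cost=420; order=B,A,C; methods=nl_idx,nl_idx

Selinger DP (subsets sized 1..n):
  {A}: scan cost=40, card=40
  {B}: scan cost=20, card=20
  {C}: scan cost=150, card=150
  {AB}: card=20; try (A,nl_idx)→160, (B,hash)→280, (A,merge)→420, (B,merge)→440, (A,hash)→520, (A,nl)→820 …(+1); best=160 via (A,nl_idx)
  {BC}: card=100; try (C,nl_idx)→280, (B,hash)→500, (C,merge)→1490, (B,merge)→1620, (C,hash)→2440, (C,nl)→3020 …(+1); best=280 via (C,nl_idx)
  {ABC}: card=100; try (C,nl_idx)→420, (A,hash)→860, (A,nl_idx)→980, (A,merge)→1360, (C,merge)→1630, (C,hash)→2580 …(+2); best=420 via (C,nl_idx)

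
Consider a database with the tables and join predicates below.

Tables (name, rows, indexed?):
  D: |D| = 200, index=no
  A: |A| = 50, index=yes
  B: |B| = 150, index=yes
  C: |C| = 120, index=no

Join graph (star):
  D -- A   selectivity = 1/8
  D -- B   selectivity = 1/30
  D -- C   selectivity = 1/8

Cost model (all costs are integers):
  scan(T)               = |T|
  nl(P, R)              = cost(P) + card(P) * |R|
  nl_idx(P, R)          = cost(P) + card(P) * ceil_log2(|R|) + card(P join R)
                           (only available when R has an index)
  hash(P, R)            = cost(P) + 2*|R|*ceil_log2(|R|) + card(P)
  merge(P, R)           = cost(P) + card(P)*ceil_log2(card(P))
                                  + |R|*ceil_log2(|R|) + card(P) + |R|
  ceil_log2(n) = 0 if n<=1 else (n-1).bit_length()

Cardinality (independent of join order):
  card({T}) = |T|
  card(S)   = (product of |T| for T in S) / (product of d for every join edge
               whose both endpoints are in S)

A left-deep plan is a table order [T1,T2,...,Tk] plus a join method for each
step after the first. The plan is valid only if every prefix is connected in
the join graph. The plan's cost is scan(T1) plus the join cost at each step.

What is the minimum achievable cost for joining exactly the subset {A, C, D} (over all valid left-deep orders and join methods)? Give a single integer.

3930

Selinger DP over subsets of {A,C,D}:
  {D}: scan cost=200, card=200
  {A}: scan cost=50, card=50
  {C}: scan cost=120, card=120
  {AD}: card=1250; try (A,hash)→1000, (D,merge)→2200, (A,merge)→2350, (A,nl_idx)→2650, (D,hash)→3300, (D,nl)→10050 …(+1); best=1000 via (A,hash)
  {CD}: card=3000; try (C,hash)→2080, (D,merge)→2880, (C,merge)→2960, (D,hash)→3440, (D,nl)→24120, (C,nl)→24200; best=2080 via (C,hash)
  {ACD}: card=18750; try (C,hash)→3930, (A,hash)→5680, (C,merge)→16960, (A,nl_idx)→38830, (A,merge)→41430, (C,nl)→151000 …(+1); best=3930 via (C,hash)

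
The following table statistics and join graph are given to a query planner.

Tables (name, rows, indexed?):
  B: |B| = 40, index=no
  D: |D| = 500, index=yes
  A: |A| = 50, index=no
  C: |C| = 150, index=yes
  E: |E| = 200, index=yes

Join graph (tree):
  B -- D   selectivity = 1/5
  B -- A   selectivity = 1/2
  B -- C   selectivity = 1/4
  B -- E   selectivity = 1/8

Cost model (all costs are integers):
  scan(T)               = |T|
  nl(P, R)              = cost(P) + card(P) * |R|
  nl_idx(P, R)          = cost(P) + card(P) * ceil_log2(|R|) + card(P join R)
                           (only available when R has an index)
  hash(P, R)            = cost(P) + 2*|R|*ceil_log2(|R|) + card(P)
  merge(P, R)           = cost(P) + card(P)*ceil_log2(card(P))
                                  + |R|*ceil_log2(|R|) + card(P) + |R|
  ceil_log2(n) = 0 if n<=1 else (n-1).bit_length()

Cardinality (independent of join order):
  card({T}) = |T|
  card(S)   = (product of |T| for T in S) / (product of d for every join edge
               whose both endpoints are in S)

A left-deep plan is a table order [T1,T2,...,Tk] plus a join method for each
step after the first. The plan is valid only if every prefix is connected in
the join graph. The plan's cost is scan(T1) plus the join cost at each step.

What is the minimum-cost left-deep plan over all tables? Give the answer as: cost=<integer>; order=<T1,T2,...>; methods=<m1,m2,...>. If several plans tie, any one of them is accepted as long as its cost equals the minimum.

cost=976380; order=E,B,A,C,D; methods=hash,hash,hash,hash

Selinger DP (subsets sized 1..n):
  {B}: scan cost=40, card=40
  {D}: scan cost=500, card=500
  {A}: scan cost=50, card=50
  {C}: scan cost=150, card=150
  {E}: scan cost=200, card=200
  {BD}: card=4000; try (B,hash)→1480, (D,nl_idx)→4400, (D,merge)→5320, (B,merge)→5780, (D,hash)→9080, (D,nl)→20040 …(+1); best=1480 via (B,hash)
  {AB}: card=1000; try (B,hash)→580, (A,merge)→670, (B,merge)→680, (A,hash)→680, (A,nl)→2040, (B,nl)→2050; best=580 via (B,hash)
  {BC}: card=1500; try (B,hash)→780, (C,merge)→1670, (B,merge)→1780, (C,nl_idx)→1860, (C,hash)→2480, (C,nl)→6040 …(+1); best=780 via (B,hash)
  {BE}: card=1000; try (B,hash)→880, (E,nl_idx)→1360, (E,merge)→2120, (B,merge)→2280, (E,hash)→3280, (E,nl)→8040 …(+1); best=880 via (B,hash)
  {ABD}: card=100000; try (A,hash)→6080, (D,hash)→10580, (D,merge)→16580, (A,merge)→53830, (D,nl_idx)→109580, (A,nl)→201480 …(+1); best=6080 via (A,hash)
  {BCD}: card=150000; try (C,hash)→7880, (D,hash)→11280, (D,merge)→23780, (C,merge)→54830, (D,nl_idx)→164280, (C,nl_idx)→183480 …(+2); best=7880 via (C,hash)
  {BDE}: card=100000; try (E,hash)→8680, (D,hash)→10880, (D,merge)→16880, (E,merge)→55280, (D,nl_idx)→109880, (E,nl_idx)→133480 …(+2); best=8680 via (E,hash)
  {ABC}: card=37500; try (A,hash)→2880, (C,hash)→3980, (C,merge)→12930, (A,merge)→19130, (C,nl_idx)→46080, (A,nl)→75780 …(+1); best=2880 via (A,hash)
  {ABE}: card=25000; try (A,hash)→2480, (E,hash)→4780, (A,merge)→12230, (E,merge)→13380, (E,nl_idx)→33580, (A,nl)→50880 …(+1); best=2480 via (A,hash)
  {BCE}: card=37500; try (C,hash)→4280, (E,hash)→5480, (C,merge)→13230, (E,merge)→20580, (C,nl_idx)→46380, (E,nl_idx)→50280 …(+2); best=4280 via (C,hash)
  {ABCD}: card=3750000; try (D,hash)→49380, (C,hash)→108480, (A,hash)→158480, (D,merge)→645380, (C,merge)→1807430, (A,merge)→2858230 …(+5); best=49380 via (D,hash)
  {ABDE}: card=2500000; try (D,hash)→36480, (E,hash)→109280, (A,hash)→109280, (D,merge)→407480, (E,merge)→1807880, (A,merge)→1809030 …(+5); best=36480 via (D,hash)
  {BCDE}: card=3750000; try (D,hash)→50780, (C,hash)→111080, (E,hash)→161080, (D,merge)→646780, (C,merge)→1810030, (E,merge)→2859680 …(+6); best=50780 via (D,hash)
  {ABCE}: card=937500; try (C,hash)→29880, (A,hash)→42380, (E,hash)→43580, (C,merge)→403830, (A,merge)→642130, (E,merge)→642180 …(+5); best=29880 via (C,hash)
  {ABCDE}: card=93750000; try (D,hash)→976380, (C,hash)→2538880, (A,hash)→3801380, (E,hash)→3802580, (D,merge)→19722380, (C,merge)→57537830 …(+9); best=976380 via (D,hash)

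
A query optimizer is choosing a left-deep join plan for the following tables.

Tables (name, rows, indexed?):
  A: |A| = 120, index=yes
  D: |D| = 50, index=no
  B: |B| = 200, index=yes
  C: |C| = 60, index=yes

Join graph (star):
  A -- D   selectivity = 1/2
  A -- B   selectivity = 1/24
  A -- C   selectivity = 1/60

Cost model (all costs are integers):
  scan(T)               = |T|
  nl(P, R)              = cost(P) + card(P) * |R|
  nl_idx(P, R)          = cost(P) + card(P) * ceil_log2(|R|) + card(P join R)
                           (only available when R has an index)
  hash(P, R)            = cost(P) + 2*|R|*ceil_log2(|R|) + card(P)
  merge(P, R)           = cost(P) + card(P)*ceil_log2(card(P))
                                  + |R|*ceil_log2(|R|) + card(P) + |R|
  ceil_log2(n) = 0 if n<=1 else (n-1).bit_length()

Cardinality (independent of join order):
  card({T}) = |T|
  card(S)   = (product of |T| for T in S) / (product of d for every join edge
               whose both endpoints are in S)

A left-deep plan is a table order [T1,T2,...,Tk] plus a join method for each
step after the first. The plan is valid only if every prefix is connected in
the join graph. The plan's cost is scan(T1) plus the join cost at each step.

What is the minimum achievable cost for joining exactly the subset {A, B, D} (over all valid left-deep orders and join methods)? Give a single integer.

Selinger DP over subsets of {A,B,D}:
  {A}: scan cost=120, card=120
  {D}: scan cost=50, card=50
  {B}: scan cost=200, card=200
  {AD}: card=3000; try (D,hash)→840, (A,merge)→1360, (D,merge)→1430, (A,hash)→1780, (A,nl_idx)→3400, (A,nl)→6050 …(+1); best=840 via (D,hash)
  {AB}: card=1000; try (B,nl_idx)→2080, (A,hash)→2080, (A,nl_idx)→2600, (B,merge)→2880, (A,merge)→2960, (B,hash)→3440 …(+2); best=2080 via (B,nl_idx)
  {ABD}: card=25000; try (D,hash)→3680, (B,hash)→7040, (D,merge)→13430, (B,merge)→41640, (B,nl_idx)→49840, (D,nl)→52080 …(+1); best=3680 via (D,hash)

3680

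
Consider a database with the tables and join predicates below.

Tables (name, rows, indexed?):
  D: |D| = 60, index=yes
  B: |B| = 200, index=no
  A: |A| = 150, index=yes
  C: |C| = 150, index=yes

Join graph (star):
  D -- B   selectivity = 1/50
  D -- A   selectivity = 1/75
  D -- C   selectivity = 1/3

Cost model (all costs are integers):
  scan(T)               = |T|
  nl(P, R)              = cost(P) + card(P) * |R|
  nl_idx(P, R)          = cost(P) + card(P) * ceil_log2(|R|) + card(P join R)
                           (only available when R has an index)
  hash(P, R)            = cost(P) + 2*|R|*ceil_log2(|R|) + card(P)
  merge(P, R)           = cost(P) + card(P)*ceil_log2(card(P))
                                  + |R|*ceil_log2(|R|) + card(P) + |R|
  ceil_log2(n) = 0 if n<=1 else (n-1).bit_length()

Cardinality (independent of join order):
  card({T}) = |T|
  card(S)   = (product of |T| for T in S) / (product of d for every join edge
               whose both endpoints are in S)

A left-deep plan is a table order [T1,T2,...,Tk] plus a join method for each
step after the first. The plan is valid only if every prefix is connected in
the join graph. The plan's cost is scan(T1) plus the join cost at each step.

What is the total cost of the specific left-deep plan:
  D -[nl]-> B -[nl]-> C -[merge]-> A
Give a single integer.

step 1: scan D: cost=60, card=60
step 2: join B via nl
    card(P join B) = 60*200/(50) = 240
    cost = 60 + 60*200 = 12060
step 3: join C via nl
    card(P join C) = 240*150/(3) = 12000
    cost = 12060 + 240*150 = 48060
step 4: join A via merge
    card(P join A) = 12000*150/(75) = 24000
    cost = 48060 + 12000*14 + 150*8 + 12000 + 150 = 229410

229410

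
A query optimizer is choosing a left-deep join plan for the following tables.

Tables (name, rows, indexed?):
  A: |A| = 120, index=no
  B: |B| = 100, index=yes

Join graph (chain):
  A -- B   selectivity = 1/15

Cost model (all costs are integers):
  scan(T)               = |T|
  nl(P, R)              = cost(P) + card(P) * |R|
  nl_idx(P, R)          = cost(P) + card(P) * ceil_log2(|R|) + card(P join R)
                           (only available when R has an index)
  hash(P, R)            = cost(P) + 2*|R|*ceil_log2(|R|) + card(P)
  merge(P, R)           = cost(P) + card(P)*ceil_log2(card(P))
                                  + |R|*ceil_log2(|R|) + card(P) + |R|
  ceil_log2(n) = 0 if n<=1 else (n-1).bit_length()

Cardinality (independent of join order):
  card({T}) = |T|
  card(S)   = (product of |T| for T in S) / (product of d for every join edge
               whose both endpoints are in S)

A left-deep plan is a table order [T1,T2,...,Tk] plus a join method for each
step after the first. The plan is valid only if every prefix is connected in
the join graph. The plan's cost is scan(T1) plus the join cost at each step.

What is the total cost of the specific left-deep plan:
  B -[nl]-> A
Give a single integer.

12100

step 1: scan B: cost=100, card=100
step 2: join A via nl
    card(P join A) = 100*120/(15) = 800
    cost = 100 + 100*120 = 12100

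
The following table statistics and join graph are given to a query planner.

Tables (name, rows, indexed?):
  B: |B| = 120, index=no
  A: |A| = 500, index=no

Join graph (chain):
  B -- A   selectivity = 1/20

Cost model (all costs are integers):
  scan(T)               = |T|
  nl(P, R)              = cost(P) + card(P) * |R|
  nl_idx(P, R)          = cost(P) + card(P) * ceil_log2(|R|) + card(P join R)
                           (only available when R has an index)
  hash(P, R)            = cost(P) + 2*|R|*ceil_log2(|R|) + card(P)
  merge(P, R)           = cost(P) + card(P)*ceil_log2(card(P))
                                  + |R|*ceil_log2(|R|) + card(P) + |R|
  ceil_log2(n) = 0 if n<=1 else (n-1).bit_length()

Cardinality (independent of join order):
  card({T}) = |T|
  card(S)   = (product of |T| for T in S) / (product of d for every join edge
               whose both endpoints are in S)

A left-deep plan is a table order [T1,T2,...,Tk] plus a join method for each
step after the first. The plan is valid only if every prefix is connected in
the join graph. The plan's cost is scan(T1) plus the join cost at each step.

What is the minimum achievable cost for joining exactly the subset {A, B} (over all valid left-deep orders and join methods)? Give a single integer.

Selinger DP over subsets of {A,B}:
  {B}: scan cost=120, card=120
  {A}: scan cost=500, card=500
  {AB}: card=3000; try (B,hash)→2680, (A,merge)→6080, (B,merge)→6460, (A,hash)→9240, (A,nl)→60120, (B,nl)→60500; best=2680 via (B,hash)

2680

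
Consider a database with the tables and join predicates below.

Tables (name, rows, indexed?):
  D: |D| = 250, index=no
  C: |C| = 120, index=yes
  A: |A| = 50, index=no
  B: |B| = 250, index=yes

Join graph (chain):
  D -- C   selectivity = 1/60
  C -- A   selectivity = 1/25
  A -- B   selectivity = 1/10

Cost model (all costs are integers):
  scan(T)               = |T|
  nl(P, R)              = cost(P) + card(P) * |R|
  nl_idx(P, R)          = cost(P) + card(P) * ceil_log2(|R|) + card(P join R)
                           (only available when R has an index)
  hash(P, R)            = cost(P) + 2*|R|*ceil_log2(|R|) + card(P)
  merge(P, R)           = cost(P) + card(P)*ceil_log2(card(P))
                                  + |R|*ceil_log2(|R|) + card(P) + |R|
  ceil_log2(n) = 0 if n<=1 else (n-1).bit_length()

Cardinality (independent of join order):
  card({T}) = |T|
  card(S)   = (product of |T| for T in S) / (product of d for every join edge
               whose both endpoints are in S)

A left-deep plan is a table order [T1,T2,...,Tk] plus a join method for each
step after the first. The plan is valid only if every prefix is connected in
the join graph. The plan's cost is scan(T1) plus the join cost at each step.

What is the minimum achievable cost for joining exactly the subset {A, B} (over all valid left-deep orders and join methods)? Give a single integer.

Selinger DP over subsets of {A,B}:
  {A}: scan cost=50, card=50
  {B}: scan cost=250, card=250
  {AB}: card=1250; try (A,hash)→1100, (B,nl_idx)→1700, (B,merge)→2650, (A,merge)→2850, (B,hash)→4100, (B,nl)→12550 …(+1); best=1100 via (A,hash)

1100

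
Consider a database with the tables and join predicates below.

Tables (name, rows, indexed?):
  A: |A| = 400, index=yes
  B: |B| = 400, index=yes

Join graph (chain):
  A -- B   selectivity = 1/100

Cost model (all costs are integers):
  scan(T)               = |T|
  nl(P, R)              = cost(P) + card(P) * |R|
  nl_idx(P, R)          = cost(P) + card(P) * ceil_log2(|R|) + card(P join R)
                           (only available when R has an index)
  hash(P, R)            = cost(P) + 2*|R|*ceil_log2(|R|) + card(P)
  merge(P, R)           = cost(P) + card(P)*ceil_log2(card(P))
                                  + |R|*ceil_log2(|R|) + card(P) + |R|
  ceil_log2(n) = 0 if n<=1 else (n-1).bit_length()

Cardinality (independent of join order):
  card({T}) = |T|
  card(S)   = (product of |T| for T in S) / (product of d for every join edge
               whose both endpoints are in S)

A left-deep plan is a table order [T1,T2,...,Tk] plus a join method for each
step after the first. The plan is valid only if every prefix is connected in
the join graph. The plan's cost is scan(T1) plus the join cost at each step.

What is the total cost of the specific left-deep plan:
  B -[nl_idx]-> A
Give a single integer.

5600

step 1: scan B: cost=400, card=400
step 2: join A via nl_idx
    card(P join A) = 400*400/(100) = 1600
    cost = 400 + 400*9 + 1600 = 5600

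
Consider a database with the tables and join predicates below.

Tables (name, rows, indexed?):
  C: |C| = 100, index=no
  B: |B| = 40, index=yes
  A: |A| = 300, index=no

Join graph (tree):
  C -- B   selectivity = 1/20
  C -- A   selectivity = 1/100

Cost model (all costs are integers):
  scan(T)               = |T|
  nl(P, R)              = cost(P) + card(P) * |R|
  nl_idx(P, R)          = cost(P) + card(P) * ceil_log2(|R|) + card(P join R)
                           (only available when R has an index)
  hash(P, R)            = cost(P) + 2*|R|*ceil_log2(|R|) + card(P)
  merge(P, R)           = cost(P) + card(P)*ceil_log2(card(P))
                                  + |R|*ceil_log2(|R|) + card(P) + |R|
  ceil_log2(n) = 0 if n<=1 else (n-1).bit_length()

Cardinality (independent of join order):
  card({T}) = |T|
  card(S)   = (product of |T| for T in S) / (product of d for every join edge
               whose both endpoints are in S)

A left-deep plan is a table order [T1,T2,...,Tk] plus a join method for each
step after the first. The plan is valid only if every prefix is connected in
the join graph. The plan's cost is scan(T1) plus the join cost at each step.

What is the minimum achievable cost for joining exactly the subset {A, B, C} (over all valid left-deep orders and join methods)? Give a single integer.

Selinger DP over subsets of {A,B,C}:
  {C}: scan cost=100, card=100
  {B}: scan cost=40, card=40
  {A}: scan cost=300, card=300
  {BC}: card=200; try (B,hash)→680, (B,nl_idx)→900, (C,merge)→1120, (B,merge)→1180, (C,hash)→1480, (C,nl)→4040 …(+1); best=680 via (B,hash)
  {AC}: card=300; try (C,hash)→2000, (A,merge)→3900, (C,merge)→4100, (A,hash)→5600, (A,nl)→30100, (C,nl)→30300; best=2000 via (C,hash)
  {ABC}: card=600; try (B,hash)→2780, (B,nl_idx)→4400, (B,merge)→5280, (A,merge)→5480, (A,hash)→6280, (B,nl)→14000 …(+1); best=2780 via (B,hash)

2780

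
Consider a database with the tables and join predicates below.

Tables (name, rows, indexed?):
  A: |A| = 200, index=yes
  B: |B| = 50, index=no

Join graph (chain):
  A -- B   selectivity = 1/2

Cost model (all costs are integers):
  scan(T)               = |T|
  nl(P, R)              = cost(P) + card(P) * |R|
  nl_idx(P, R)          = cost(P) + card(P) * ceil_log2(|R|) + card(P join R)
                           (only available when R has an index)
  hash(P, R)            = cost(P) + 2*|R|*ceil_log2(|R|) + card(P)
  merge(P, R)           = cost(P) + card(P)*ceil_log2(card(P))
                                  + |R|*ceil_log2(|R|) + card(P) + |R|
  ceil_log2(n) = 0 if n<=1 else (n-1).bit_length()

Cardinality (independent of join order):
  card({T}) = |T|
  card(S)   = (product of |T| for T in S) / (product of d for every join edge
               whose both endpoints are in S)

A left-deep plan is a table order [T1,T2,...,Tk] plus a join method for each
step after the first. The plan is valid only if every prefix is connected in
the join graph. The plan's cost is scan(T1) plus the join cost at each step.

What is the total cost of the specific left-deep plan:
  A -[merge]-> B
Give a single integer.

step 1: scan A: cost=200, card=200
step 2: join B via merge
    card(P join B) = 200*50/(2) = 5000
    cost = 200 + 200*8 + 50*6 + 200 + 50 = 2350

2350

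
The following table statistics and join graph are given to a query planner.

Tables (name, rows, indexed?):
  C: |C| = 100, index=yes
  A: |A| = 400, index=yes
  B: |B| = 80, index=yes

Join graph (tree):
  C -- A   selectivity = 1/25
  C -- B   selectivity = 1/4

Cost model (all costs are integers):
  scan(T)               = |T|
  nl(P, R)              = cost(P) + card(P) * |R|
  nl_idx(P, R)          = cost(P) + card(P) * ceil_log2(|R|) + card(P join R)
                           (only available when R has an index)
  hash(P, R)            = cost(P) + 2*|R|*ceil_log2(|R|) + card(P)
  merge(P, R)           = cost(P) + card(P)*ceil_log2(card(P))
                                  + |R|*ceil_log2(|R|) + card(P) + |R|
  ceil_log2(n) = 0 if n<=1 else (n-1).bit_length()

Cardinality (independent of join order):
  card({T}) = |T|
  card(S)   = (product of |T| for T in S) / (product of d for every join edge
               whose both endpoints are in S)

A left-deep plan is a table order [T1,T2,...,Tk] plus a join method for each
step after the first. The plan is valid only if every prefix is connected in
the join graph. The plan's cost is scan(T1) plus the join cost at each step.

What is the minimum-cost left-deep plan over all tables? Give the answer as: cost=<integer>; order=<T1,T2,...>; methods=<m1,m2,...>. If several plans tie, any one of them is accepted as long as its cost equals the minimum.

Selinger DP (subsets sized 1..n):
  {C}: scan cost=100, card=100
  {A}: scan cost=400, card=400
  {B}: scan cost=80, card=80
  {AC}: card=1600; try (C,hash)→2200, (A,nl_idx)→2600, (C,nl_idx)→4800, (A,merge)→4900, (C,merge)→5200, (A,hash)→7400 …(+2); best=2200 via (C,hash)
  {BC}: card=2000; try (B,hash)→1320, (C,merge)→1520, (B,merge)→1540, (C,hash)→1560, (C,nl_idx)→2640, (B,nl_idx)→2800 …(+2); best=1320 via (B,hash)
  {ABC}: card=32000; try (B,hash)→4920, (A,hash)→10520, (B,merge)→22040, (A,merge)→29320, (B,nl_idx)→45400, (A,nl_idx)→51320 …(+2); best=4920 via (B,hash)

cost=4920; order=A,C,B; methods=hash,hash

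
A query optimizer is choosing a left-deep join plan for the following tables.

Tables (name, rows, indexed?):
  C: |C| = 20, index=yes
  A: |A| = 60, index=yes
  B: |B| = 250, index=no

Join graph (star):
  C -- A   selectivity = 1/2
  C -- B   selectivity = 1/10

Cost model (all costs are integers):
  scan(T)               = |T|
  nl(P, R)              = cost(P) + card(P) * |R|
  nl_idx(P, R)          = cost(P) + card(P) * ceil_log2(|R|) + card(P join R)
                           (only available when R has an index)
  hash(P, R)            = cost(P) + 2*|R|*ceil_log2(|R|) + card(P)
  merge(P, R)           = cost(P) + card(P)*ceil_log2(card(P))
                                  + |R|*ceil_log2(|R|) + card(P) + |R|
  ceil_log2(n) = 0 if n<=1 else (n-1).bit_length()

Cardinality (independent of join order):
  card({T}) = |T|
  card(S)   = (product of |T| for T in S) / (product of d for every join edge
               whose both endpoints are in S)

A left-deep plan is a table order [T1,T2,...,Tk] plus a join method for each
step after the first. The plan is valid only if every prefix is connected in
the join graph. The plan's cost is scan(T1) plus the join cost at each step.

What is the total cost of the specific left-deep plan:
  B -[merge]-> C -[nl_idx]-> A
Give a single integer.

step 1: scan B: cost=250, card=250
step 2: join C via merge
    card(P join C) = 250*20/(10) = 500
    cost = 250 + 250*8 + 20*5 + 250 + 20 = 2620
step 3: join A via nl_idx
    card(P join A) = 500*60/(2) = 15000
    cost = 2620 + 500*6 + 15000 = 20620

20620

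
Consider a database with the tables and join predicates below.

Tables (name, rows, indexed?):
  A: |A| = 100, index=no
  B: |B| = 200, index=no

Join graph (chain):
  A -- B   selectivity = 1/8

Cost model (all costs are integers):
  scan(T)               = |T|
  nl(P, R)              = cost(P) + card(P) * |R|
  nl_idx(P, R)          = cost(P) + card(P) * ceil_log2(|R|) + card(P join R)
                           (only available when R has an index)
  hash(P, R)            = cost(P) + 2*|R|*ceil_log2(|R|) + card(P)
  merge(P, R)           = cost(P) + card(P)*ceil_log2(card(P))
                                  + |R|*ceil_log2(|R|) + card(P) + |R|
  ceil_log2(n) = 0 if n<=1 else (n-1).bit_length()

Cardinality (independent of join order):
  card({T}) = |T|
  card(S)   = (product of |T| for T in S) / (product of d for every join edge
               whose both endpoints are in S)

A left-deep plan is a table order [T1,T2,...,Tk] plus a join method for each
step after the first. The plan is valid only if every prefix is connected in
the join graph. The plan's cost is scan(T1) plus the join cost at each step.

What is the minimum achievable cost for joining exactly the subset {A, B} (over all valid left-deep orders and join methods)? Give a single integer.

Selinger DP over subsets of {A,B}:
  {A}: scan cost=100, card=100
  {B}: scan cost=200, card=200
  {AB}: card=2500; try (A,hash)→1800, (B,merge)→2700, (A,merge)→2800, (B,hash)→3400, (B,nl)→20100, (A,nl)→20200; best=1800 via (A,hash)

1800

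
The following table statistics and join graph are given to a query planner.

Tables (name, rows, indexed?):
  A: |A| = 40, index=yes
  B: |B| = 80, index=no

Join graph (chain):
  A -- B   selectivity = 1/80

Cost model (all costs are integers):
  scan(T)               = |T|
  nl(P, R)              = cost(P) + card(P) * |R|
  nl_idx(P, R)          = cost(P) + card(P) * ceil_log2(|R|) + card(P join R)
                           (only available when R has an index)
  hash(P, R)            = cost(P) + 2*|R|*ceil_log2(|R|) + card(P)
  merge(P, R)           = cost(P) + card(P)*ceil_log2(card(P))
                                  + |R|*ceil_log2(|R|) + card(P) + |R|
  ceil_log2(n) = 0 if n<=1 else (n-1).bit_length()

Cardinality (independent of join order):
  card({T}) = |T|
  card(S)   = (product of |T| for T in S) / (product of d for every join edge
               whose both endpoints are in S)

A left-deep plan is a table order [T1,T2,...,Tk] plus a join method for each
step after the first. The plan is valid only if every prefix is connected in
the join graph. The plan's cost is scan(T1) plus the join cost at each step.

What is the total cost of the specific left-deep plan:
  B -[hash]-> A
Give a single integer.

step 1: scan B: cost=80, card=80
step 2: join A via hash
    card(P join A) = 80*40/(80) = 40
    cost = 80 + 2*40*6 + 80 = 640

640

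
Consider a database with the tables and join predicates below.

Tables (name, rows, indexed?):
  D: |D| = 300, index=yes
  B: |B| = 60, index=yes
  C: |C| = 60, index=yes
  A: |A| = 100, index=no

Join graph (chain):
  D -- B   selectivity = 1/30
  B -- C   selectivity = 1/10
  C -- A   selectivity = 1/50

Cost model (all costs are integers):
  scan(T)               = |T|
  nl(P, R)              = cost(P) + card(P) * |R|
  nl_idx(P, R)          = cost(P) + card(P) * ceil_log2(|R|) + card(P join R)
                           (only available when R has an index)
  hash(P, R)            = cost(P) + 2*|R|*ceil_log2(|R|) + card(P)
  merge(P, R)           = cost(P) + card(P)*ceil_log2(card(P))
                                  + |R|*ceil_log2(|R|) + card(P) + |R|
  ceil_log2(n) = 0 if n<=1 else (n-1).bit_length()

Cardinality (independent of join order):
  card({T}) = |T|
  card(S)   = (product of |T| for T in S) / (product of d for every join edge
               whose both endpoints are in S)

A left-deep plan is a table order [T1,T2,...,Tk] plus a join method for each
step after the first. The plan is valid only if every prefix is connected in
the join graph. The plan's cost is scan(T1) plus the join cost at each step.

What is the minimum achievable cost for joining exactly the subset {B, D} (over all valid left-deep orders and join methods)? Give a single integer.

Selinger DP over subsets of {B,D}:
  {D}: scan cost=300, card=300
  {B}: scan cost=60, card=60
  {BD}: card=600; try (D,nl_idx)→1200, (B,hash)→1320, (B,nl_idx)→2700, (D,merge)→3480, (B,merge)→3720, (D,hash)→5520 …(+2); best=1200 via (D,nl_idx)

1200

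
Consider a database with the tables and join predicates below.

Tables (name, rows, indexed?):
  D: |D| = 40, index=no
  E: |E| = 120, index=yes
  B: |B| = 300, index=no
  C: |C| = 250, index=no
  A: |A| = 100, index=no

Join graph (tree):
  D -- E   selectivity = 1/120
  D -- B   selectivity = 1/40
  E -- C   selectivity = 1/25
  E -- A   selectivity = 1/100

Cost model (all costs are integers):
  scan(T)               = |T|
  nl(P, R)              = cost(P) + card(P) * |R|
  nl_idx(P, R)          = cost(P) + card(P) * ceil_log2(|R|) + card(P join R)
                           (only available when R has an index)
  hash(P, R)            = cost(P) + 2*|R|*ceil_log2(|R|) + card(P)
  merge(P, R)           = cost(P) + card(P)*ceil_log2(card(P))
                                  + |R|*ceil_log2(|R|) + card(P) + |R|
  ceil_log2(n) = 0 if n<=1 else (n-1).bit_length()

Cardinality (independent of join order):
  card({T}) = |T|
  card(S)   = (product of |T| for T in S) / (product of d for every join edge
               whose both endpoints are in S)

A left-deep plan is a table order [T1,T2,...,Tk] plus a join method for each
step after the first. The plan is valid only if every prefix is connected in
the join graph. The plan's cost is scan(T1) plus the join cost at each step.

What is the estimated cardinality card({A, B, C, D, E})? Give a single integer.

3000

Tables in S: A(100), B(300), C(250), D(40), E(120)
Edges inside S: D-E(d=120), D-B(d=40), E-C(d=25), E-A(d=100)
numerator = 100 * 300 * 250 * 40 * 120 = 36000000000
denominator = 120 * 40 * 25 * 100 = 12000000
card(S) = 36000000000 / 12000000 = 3000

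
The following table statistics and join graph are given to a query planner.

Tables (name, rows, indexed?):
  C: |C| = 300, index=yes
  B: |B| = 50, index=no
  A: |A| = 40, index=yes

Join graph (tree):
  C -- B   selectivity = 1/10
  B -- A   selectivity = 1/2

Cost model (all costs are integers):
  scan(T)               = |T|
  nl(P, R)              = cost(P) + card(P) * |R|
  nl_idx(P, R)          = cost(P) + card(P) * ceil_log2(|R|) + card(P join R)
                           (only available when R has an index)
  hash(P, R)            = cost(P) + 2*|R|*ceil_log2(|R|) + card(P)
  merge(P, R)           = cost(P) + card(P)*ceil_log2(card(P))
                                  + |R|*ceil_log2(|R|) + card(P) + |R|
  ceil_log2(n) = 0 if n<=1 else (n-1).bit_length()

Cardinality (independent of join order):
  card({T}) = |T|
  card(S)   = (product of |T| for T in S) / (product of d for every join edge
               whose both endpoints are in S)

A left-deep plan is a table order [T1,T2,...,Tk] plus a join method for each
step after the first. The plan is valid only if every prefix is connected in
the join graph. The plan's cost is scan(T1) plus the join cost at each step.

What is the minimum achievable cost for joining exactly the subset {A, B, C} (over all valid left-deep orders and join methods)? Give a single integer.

Selinger DP over subsets of {A,B,C}:
  {C}: scan cost=300, card=300
  {B}: scan cost=50, card=50
  {A}: scan cost=40, card=40
  {BC}: card=1500; try (B,hash)→1200, (C,nl_idx)→2000, (C,merge)→3400, (B,merge)→3650, (C,hash)→5500, (C,nl)→15050 …(+1); best=1200 via (B,hash)
  {AB}: card=1000; try (A,hash)→580, (B,merge)→670, (B,hash)→680, (A,merge)→680, (A,nl_idx)→1350, (B,nl)→2040 …(+1); best=580 via (A,hash)
  {ABC}: card=30000; try (A,hash)→3180, (C,hash)→6980, (C,merge)→14580, (A,merge)→19480, (C,nl_idx)→39580, (A,nl_idx)→40200 …(+2); best=3180 via (A,hash)

3180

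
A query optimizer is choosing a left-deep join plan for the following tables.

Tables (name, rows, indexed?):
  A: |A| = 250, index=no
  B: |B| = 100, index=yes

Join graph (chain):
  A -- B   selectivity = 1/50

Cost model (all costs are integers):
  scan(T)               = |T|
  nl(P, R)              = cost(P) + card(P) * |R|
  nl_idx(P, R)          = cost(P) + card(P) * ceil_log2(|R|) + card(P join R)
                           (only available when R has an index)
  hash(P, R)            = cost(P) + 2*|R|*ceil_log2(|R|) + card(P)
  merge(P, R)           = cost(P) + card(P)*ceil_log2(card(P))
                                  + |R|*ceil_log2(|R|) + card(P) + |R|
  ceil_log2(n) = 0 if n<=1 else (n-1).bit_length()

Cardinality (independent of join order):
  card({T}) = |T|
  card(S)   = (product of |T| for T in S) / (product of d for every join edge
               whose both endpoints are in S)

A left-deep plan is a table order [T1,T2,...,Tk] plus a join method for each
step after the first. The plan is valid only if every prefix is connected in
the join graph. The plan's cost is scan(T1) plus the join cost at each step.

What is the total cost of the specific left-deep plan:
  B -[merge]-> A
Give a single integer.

step 1: scan B: cost=100, card=100
step 2: join A via merge
    card(P join A) = 100*250/(50) = 500
    cost = 100 + 100*7 + 250*8 + 100 + 250 = 3150

3150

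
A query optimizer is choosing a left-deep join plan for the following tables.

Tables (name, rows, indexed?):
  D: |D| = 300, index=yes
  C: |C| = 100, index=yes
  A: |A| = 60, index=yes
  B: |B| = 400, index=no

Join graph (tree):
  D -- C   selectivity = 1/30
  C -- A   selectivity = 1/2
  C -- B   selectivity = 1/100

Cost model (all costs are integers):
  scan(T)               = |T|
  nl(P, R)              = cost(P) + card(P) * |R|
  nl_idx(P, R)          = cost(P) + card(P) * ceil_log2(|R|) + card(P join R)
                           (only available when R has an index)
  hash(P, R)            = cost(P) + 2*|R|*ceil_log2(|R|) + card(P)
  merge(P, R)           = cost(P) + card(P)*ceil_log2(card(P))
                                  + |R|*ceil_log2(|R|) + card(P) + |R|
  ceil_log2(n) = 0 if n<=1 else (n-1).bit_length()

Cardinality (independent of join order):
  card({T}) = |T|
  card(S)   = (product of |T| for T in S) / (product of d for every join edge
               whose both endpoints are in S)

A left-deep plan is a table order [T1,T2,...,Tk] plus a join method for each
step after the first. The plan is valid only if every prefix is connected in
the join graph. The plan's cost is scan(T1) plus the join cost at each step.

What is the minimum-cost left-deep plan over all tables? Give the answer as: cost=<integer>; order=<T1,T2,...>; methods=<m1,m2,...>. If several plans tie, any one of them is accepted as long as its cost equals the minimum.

cost=12720; order=B,C,D,A; methods=hash,hash,hash

Selinger DP (subsets sized 1..n):
  {D}: scan cost=300, card=300
  {C}: scan cost=100, card=100
  {A}: scan cost=60, card=60
  {B}: scan cost=400, card=400
  {CD}: card=1000; try (D,nl_idx)→2000, (C,hash)→2000, (C,nl_idx)→3400, (D,merge)→3900, (C,merge)→4100, (D,hash)→5600 …(+2); best=2000 via (D,nl_idx)
  {AC}: card=3000; try (A,hash)→920, (C,merge)→1280, (A,merge)→1320, (C,hash)→1520, (C,nl_idx)→3480, (A,nl_idx)→3700 …(+2); best=920 via (A,hash)
  {BC}: card=400; try (C,hash)→2200, (C,nl_idx)→3600, (B,merge)→4900, (C,merge)→5200, (B,hash)→7400, (B,nl)→40100 …(+1); best=2200 via (C,hash)
  {ACD}: card=30000; try (A,hash)→3720, (D,hash)→9320, (A,merge)→13420, (A,nl_idx)→38000, (D,merge)→42920, (D,nl_idx)→57920 …(+2); best=3720 via (A,hash)
  {BCD}: card=4000; try (D,hash)→8000, (D,merge)→9200, (D,nl_idx)→9800, (B,hash)→10200, (B,merge)→17000, (D,nl)→122200 …(+1); best=8000 via (D,hash)
  {ABC}: card=12000; try (A,hash)→3320, (A,merge)→6620, (B,hash)→11120, (A,nl_idx)→16600, (A,nl)→26200, (B,merge)→43920 …(+1); best=3320 via (A,hash)
  {ABCD}: card=120000; try (A,hash)→12720, (D,hash)→20720, (B,hash)→40920, (A,merge)→60420, (A,nl_idx)→152000, (D,merge)→186320 …(+5); best=12720 via (A,hash)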